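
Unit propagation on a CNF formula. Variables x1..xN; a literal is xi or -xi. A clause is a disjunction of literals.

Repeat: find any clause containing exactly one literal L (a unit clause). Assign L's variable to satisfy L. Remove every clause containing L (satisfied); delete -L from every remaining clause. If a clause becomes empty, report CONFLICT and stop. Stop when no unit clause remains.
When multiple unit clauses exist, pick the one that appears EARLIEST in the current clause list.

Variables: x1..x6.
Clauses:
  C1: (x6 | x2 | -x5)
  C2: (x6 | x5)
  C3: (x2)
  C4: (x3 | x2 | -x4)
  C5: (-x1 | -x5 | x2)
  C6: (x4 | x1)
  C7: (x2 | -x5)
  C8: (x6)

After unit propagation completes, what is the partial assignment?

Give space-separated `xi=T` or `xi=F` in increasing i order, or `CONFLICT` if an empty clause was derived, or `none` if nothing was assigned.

Answer: x2=T x6=T

Derivation:
unit clause [2] forces x2=T; simplify:
  satisfied 5 clause(s); 3 remain; assigned so far: [2]
unit clause [6] forces x6=T; simplify:
  satisfied 2 clause(s); 1 remain; assigned so far: [2, 6]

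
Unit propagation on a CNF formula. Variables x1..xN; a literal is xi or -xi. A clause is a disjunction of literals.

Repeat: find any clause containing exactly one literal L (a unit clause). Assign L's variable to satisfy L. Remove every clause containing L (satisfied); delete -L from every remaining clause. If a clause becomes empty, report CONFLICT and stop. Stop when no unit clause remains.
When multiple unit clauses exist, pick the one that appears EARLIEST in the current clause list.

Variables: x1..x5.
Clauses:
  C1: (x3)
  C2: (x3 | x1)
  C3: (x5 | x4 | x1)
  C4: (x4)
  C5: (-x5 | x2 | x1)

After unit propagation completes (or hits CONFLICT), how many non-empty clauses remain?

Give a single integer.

Answer: 1

Derivation:
unit clause [3] forces x3=T; simplify:
  satisfied 2 clause(s); 3 remain; assigned so far: [3]
unit clause [4] forces x4=T; simplify:
  satisfied 2 clause(s); 1 remain; assigned so far: [3, 4]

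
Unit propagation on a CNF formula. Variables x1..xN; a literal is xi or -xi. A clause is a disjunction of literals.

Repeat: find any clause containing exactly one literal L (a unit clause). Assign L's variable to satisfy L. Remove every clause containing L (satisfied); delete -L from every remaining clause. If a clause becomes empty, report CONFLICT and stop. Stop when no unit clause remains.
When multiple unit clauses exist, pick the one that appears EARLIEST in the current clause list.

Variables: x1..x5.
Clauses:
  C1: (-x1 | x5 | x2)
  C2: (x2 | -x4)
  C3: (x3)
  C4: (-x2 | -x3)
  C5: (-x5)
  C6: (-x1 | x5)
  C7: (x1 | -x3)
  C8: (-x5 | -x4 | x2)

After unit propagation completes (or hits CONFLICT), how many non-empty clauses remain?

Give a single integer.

unit clause [3] forces x3=T; simplify:
  drop -3 from [-2, -3] -> [-2]
  drop -3 from [1, -3] -> [1]
  satisfied 1 clause(s); 7 remain; assigned so far: [3]
unit clause [-2] forces x2=F; simplify:
  drop 2 from [-1, 5, 2] -> [-1, 5]
  drop 2 from [2, -4] -> [-4]
  drop 2 from [-5, -4, 2] -> [-5, -4]
  satisfied 1 clause(s); 6 remain; assigned so far: [2, 3]
unit clause [-4] forces x4=F; simplify:
  satisfied 2 clause(s); 4 remain; assigned so far: [2, 3, 4]
unit clause [-5] forces x5=F; simplify:
  drop 5 from [-1, 5] -> [-1]
  drop 5 from [-1, 5] -> [-1]
  satisfied 1 clause(s); 3 remain; assigned so far: [2, 3, 4, 5]
unit clause [-1] forces x1=F; simplify:
  drop 1 from [1] -> [] (empty!)
  satisfied 2 clause(s); 1 remain; assigned so far: [1, 2, 3, 4, 5]
CONFLICT (empty clause)

Answer: 0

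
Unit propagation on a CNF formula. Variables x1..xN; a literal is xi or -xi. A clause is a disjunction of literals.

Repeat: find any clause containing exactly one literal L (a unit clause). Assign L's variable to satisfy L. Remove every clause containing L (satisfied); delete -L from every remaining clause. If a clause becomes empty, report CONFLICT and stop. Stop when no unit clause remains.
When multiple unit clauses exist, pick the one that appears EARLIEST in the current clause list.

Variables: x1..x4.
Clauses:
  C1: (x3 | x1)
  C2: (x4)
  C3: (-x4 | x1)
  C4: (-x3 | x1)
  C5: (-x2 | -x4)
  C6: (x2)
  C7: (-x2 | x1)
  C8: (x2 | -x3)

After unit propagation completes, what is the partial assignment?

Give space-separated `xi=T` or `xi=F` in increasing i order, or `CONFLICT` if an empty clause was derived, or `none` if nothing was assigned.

unit clause [4] forces x4=T; simplify:
  drop -4 from [-4, 1] -> [1]
  drop -4 from [-2, -4] -> [-2]
  satisfied 1 clause(s); 7 remain; assigned so far: [4]
unit clause [1] forces x1=T; simplify:
  satisfied 4 clause(s); 3 remain; assigned so far: [1, 4]
unit clause [-2] forces x2=F; simplify:
  drop 2 from [2] -> [] (empty!)
  drop 2 from [2, -3] -> [-3]
  satisfied 1 clause(s); 2 remain; assigned so far: [1, 2, 4]
CONFLICT (empty clause)

Answer: CONFLICT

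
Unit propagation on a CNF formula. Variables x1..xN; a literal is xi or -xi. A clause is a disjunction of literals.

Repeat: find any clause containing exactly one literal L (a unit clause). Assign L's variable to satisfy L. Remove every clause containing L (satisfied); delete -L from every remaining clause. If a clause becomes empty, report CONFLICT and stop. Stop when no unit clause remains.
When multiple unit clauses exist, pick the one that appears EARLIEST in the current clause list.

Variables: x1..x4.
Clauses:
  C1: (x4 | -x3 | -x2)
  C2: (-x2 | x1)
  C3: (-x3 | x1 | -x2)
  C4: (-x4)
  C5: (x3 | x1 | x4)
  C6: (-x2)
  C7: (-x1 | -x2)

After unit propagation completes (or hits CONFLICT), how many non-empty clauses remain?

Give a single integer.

unit clause [-4] forces x4=F; simplify:
  drop 4 from [4, -3, -2] -> [-3, -2]
  drop 4 from [3, 1, 4] -> [3, 1]
  satisfied 1 clause(s); 6 remain; assigned so far: [4]
unit clause [-2] forces x2=F; simplify:
  satisfied 5 clause(s); 1 remain; assigned so far: [2, 4]

Answer: 1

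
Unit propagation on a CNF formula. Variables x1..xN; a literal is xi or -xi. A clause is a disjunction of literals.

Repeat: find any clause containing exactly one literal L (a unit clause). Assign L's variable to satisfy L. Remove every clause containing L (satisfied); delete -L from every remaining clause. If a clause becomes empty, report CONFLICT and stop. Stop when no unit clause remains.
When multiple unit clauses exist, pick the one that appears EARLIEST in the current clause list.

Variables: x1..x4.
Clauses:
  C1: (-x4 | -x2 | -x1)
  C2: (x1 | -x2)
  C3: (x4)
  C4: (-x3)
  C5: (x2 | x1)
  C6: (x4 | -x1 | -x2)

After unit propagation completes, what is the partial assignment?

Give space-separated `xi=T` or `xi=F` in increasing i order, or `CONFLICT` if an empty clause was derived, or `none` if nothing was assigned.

Answer: x3=F x4=T

Derivation:
unit clause [4] forces x4=T; simplify:
  drop -4 from [-4, -2, -1] -> [-2, -1]
  satisfied 2 clause(s); 4 remain; assigned so far: [4]
unit clause [-3] forces x3=F; simplify:
  satisfied 1 clause(s); 3 remain; assigned so far: [3, 4]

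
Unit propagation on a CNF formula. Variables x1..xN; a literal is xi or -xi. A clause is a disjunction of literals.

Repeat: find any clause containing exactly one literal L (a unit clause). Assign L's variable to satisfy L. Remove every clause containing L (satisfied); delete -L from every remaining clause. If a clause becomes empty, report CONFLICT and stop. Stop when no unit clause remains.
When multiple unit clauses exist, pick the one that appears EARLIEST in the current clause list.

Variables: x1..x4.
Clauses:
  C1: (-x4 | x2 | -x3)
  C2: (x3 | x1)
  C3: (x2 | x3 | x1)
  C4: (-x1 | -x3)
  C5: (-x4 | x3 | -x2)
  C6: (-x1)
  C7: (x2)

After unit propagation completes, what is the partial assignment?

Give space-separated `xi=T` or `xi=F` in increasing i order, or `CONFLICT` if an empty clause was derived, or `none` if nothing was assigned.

Answer: x1=F x2=T x3=T

Derivation:
unit clause [-1] forces x1=F; simplify:
  drop 1 from [3, 1] -> [3]
  drop 1 from [2, 3, 1] -> [2, 3]
  satisfied 2 clause(s); 5 remain; assigned so far: [1]
unit clause [3] forces x3=T; simplify:
  drop -3 from [-4, 2, -3] -> [-4, 2]
  satisfied 3 clause(s); 2 remain; assigned so far: [1, 3]
unit clause [2] forces x2=T; simplify:
  satisfied 2 clause(s); 0 remain; assigned so far: [1, 2, 3]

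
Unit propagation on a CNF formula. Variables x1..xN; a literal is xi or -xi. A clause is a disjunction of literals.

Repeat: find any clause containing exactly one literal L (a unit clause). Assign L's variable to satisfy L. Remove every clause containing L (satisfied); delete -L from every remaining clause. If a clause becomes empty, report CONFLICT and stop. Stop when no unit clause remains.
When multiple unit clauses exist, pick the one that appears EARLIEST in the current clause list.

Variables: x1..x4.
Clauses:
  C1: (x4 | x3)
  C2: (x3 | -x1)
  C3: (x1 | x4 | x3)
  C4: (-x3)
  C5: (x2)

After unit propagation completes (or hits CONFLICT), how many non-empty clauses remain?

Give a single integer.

Answer: 0

Derivation:
unit clause [-3] forces x3=F; simplify:
  drop 3 from [4, 3] -> [4]
  drop 3 from [3, -1] -> [-1]
  drop 3 from [1, 4, 3] -> [1, 4]
  satisfied 1 clause(s); 4 remain; assigned so far: [3]
unit clause [4] forces x4=T; simplify:
  satisfied 2 clause(s); 2 remain; assigned so far: [3, 4]
unit clause [-1] forces x1=F; simplify:
  satisfied 1 clause(s); 1 remain; assigned so far: [1, 3, 4]
unit clause [2] forces x2=T; simplify:
  satisfied 1 clause(s); 0 remain; assigned so far: [1, 2, 3, 4]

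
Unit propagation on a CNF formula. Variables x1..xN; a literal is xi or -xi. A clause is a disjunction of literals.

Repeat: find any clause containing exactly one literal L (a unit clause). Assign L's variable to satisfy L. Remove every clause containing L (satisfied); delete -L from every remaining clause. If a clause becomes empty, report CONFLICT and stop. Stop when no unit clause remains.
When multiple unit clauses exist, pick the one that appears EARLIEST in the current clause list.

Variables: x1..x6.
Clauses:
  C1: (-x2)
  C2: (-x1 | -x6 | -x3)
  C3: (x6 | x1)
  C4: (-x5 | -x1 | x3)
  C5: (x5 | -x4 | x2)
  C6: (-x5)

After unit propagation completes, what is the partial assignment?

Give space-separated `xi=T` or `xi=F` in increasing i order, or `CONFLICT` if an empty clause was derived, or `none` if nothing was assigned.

Answer: x2=F x4=F x5=F

Derivation:
unit clause [-2] forces x2=F; simplify:
  drop 2 from [5, -4, 2] -> [5, -4]
  satisfied 1 clause(s); 5 remain; assigned so far: [2]
unit clause [-5] forces x5=F; simplify:
  drop 5 from [5, -4] -> [-4]
  satisfied 2 clause(s); 3 remain; assigned so far: [2, 5]
unit clause [-4] forces x4=F; simplify:
  satisfied 1 clause(s); 2 remain; assigned so far: [2, 4, 5]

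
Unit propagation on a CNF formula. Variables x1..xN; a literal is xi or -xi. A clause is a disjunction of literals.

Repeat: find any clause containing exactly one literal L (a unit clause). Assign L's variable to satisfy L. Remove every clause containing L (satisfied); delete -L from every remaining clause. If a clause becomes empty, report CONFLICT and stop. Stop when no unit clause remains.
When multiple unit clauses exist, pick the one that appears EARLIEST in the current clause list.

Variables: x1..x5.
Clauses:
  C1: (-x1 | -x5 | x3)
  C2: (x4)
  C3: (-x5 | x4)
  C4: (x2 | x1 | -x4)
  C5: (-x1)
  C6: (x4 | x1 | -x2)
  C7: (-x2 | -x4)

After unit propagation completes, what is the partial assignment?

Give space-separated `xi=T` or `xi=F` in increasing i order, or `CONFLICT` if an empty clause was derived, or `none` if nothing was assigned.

unit clause [4] forces x4=T; simplify:
  drop -4 from [2, 1, -4] -> [2, 1]
  drop -4 from [-2, -4] -> [-2]
  satisfied 3 clause(s); 4 remain; assigned so far: [4]
unit clause [-1] forces x1=F; simplify:
  drop 1 from [2, 1] -> [2]
  satisfied 2 clause(s); 2 remain; assigned so far: [1, 4]
unit clause [2] forces x2=T; simplify:
  drop -2 from [-2] -> [] (empty!)
  satisfied 1 clause(s); 1 remain; assigned so far: [1, 2, 4]
CONFLICT (empty clause)

Answer: CONFLICT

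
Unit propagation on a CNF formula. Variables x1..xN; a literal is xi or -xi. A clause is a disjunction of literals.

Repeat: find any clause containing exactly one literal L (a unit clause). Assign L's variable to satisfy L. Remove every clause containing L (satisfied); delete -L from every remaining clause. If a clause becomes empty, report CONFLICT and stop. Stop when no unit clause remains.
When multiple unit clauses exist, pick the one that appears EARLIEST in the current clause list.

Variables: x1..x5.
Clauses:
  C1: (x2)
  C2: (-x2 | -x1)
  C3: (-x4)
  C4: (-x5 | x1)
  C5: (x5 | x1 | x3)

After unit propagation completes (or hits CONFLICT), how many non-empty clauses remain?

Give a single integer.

unit clause [2] forces x2=T; simplify:
  drop -2 from [-2, -1] -> [-1]
  satisfied 1 clause(s); 4 remain; assigned so far: [2]
unit clause [-1] forces x1=F; simplify:
  drop 1 from [-5, 1] -> [-5]
  drop 1 from [5, 1, 3] -> [5, 3]
  satisfied 1 clause(s); 3 remain; assigned so far: [1, 2]
unit clause [-4] forces x4=F; simplify:
  satisfied 1 clause(s); 2 remain; assigned so far: [1, 2, 4]
unit clause [-5] forces x5=F; simplify:
  drop 5 from [5, 3] -> [3]
  satisfied 1 clause(s); 1 remain; assigned so far: [1, 2, 4, 5]
unit clause [3] forces x3=T; simplify:
  satisfied 1 clause(s); 0 remain; assigned so far: [1, 2, 3, 4, 5]

Answer: 0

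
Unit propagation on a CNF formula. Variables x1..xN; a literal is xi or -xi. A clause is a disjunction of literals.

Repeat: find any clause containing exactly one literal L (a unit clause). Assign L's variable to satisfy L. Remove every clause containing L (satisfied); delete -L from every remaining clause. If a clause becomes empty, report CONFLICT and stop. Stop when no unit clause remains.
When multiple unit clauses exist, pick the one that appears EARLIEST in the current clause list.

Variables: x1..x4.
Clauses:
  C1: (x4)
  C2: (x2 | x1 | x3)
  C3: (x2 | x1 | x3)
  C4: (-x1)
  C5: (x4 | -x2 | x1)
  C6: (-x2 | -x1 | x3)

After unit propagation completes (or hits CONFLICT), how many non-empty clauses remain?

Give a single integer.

unit clause [4] forces x4=T; simplify:
  satisfied 2 clause(s); 4 remain; assigned so far: [4]
unit clause [-1] forces x1=F; simplify:
  drop 1 from [2, 1, 3] -> [2, 3]
  drop 1 from [2, 1, 3] -> [2, 3]
  satisfied 2 clause(s); 2 remain; assigned so far: [1, 4]

Answer: 2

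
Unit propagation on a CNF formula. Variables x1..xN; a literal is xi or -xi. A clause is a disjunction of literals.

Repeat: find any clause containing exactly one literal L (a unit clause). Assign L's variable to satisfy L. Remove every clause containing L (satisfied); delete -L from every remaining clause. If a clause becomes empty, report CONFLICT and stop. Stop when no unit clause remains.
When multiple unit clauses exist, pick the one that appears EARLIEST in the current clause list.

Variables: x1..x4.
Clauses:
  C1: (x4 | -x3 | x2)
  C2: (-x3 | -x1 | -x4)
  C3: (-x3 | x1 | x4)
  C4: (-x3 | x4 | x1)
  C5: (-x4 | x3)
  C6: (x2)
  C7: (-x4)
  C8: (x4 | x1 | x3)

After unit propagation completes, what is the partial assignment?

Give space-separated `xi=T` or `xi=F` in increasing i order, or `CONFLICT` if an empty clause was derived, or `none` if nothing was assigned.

Answer: x2=T x4=F

Derivation:
unit clause [2] forces x2=T; simplify:
  satisfied 2 clause(s); 6 remain; assigned so far: [2]
unit clause [-4] forces x4=F; simplify:
  drop 4 from [-3, 1, 4] -> [-3, 1]
  drop 4 from [-3, 4, 1] -> [-3, 1]
  drop 4 from [4, 1, 3] -> [1, 3]
  satisfied 3 clause(s); 3 remain; assigned so far: [2, 4]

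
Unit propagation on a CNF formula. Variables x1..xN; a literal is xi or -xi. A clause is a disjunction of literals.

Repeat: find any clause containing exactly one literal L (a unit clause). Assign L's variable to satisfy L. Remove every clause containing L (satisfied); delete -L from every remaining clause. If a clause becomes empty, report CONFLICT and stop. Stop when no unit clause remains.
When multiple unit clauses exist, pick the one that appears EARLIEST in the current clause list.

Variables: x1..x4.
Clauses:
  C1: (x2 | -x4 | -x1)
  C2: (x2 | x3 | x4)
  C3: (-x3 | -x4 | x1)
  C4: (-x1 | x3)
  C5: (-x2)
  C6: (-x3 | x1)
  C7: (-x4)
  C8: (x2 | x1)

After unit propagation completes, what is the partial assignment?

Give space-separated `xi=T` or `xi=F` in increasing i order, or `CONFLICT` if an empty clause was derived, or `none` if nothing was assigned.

Answer: x1=T x2=F x3=T x4=F

Derivation:
unit clause [-2] forces x2=F; simplify:
  drop 2 from [2, -4, -1] -> [-4, -1]
  drop 2 from [2, 3, 4] -> [3, 4]
  drop 2 from [2, 1] -> [1]
  satisfied 1 clause(s); 7 remain; assigned so far: [2]
unit clause [-4] forces x4=F; simplify:
  drop 4 from [3, 4] -> [3]
  satisfied 3 clause(s); 4 remain; assigned so far: [2, 4]
unit clause [3] forces x3=T; simplify:
  drop -3 from [-3, 1] -> [1]
  satisfied 2 clause(s); 2 remain; assigned so far: [2, 3, 4]
unit clause [1] forces x1=T; simplify:
  satisfied 2 clause(s); 0 remain; assigned so far: [1, 2, 3, 4]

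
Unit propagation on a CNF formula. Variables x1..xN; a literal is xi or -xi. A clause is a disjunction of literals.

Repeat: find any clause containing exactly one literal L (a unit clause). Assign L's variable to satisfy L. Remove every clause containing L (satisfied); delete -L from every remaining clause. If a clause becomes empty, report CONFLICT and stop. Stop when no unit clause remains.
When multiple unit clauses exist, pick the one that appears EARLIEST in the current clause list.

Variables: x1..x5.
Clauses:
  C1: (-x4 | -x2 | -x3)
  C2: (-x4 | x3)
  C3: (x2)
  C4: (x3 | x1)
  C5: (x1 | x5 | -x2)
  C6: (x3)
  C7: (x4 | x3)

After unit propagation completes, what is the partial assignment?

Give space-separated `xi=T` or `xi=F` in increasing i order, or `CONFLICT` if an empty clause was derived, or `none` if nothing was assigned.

unit clause [2] forces x2=T; simplify:
  drop -2 from [-4, -2, -3] -> [-4, -3]
  drop -2 from [1, 5, -2] -> [1, 5]
  satisfied 1 clause(s); 6 remain; assigned so far: [2]
unit clause [3] forces x3=T; simplify:
  drop -3 from [-4, -3] -> [-4]
  satisfied 4 clause(s); 2 remain; assigned so far: [2, 3]
unit clause [-4] forces x4=F; simplify:
  satisfied 1 clause(s); 1 remain; assigned so far: [2, 3, 4]

Answer: x2=T x3=T x4=F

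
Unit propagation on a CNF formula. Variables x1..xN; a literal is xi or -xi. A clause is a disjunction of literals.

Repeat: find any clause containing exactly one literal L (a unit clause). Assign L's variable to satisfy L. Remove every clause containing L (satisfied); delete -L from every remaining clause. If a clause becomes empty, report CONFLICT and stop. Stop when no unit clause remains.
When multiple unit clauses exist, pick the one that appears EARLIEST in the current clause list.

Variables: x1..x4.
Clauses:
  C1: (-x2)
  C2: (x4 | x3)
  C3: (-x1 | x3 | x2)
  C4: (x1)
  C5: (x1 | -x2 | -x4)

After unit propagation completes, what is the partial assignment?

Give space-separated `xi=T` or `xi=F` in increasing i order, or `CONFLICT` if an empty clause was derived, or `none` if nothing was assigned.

unit clause [-2] forces x2=F; simplify:
  drop 2 from [-1, 3, 2] -> [-1, 3]
  satisfied 2 clause(s); 3 remain; assigned so far: [2]
unit clause [1] forces x1=T; simplify:
  drop -1 from [-1, 3] -> [3]
  satisfied 1 clause(s); 2 remain; assigned so far: [1, 2]
unit clause [3] forces x3=T; simplify:
  satisfied 2 clause(s); 0 remain; assigned so far: [1, 2, 3]

Answer: x1=T x2=F x3=T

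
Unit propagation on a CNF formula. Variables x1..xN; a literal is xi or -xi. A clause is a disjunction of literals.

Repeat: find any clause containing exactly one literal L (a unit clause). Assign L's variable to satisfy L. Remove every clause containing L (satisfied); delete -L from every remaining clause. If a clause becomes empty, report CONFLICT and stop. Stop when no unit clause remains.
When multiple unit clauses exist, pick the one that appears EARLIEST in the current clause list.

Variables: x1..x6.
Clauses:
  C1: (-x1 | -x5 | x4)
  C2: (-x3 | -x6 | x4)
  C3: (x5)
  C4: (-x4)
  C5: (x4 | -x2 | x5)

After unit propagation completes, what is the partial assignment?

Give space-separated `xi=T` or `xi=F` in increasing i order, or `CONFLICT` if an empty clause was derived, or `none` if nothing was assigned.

unit clause [5] forces x5=T; simplify:
  drop -5 from [-1, -5, 4] -> [-1, 4]
  satisfied 2 clause(s); 3 remain; assigned so far: [5]
unit clause [-4] forces x4=F; simplify:
  drop 4 from [-1, 4] -> [-1]
  drop 4 from [-3, -6, 4] -> [-3, -6]
  satisfied 1 clause(s); 2 remain; assigned so far: [4, 5]
unit clause [-1] forces x1=F; simplify:
  satisfied 1 clause(s); 1 remain; assigned so far: [1, 4, 5]

Answer: x1=F x4=F x5=T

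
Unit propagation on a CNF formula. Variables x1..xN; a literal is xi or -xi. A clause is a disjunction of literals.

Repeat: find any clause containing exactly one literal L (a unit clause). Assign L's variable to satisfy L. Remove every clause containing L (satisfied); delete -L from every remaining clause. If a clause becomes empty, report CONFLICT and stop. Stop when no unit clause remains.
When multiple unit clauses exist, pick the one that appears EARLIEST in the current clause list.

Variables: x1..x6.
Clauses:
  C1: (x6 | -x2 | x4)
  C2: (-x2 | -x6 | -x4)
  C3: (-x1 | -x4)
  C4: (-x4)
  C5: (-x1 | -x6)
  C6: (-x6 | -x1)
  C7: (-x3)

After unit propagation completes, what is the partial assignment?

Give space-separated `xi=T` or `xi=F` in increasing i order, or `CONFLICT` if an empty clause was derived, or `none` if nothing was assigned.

unit clause [-4] forces x4=F; simplify:
  drop 4 from [6, -2, 4] -> [6, -2]
  satisfied 3 clause(s); 4 remain; assigned so far: [4]
unit clause [-3] forces x3=F; simplify:
  satisfied 1 clause(s); 3 remain; assigned so far: [3, 4]

Answer: x3=F x4=F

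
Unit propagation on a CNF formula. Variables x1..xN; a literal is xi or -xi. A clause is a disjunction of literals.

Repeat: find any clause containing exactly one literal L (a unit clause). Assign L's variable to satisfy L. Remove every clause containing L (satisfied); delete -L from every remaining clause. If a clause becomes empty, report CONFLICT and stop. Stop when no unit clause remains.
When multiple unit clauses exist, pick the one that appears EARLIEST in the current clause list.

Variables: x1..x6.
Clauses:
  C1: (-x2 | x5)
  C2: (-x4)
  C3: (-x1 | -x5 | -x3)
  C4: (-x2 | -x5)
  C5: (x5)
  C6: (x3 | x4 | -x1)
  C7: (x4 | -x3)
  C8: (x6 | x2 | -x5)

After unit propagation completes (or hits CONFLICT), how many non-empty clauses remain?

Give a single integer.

unit clause [-4] forces x4=F; simplify:
  drop 4 from [3, 4, -1] -> [3, -1]
  drop 4 from [4, -3] -> [-3]
  satisfied 1 clause(s); 7 remain; assigned so far: [4]
unit clause [5] forces x5=T; simplify:
  drop -5 from [-1, -5, -3] -> [-1, -3]
  drop -5 from [-2, -5] -> [-2]
  drop -5 from [6, 2, -5] -> [6, 2]
  satisfied 2 clause(s); 5 remain; assigned so far: [4, 5]
unit clause [-2] forces x2=F; simplify:
  drop 2 from [6, 2] -> [6]
  satisfied 1 clause(s); 4 remain; assigned so far: [2, 4, 5]
unit clause [-3] forces x3=F; simplify:
  drop 3 from [3, -1] -> [-1]
  satisfied 2 clause(s); 2 remain; assigned so far: [2, 3, 4, 5]
unit clause [-1] forces x1=F; simplify:
  satisfied 1 clause(s); 1 remain; assigned so far: [1, 2, 3, 4, 5]
unit clause [6] forces x6=T; simplify:
  satisfied 1 clause(s); 0 remain; assigned so far: [1, 2, 3, 4, 5, 6]

Answer: 0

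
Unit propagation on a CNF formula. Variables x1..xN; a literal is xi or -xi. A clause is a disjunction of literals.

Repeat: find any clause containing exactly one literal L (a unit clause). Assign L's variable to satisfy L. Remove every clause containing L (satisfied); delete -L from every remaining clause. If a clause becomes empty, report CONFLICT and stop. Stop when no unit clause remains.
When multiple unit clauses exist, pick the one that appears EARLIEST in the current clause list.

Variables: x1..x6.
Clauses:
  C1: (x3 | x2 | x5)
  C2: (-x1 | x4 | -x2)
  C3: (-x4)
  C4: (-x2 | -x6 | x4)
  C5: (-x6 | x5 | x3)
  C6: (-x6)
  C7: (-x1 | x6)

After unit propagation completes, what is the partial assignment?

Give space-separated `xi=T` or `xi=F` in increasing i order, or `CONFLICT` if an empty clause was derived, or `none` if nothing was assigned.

Answer: x1=F x4=F x6=F

Derivation:
unit clause [-4] forces x4=F; simplify:
  drop 4 from [-1, 4, -2] -> [-1, -2]
  drop 4 from [-2, -6, 4] -> [-2, -6]
  satisfied 1 clause(s); 6 remain; assigned so far: [4]
unit clause [-6] forces x6=F; simplify:
  drop 6 from [-1, 6] -> [-1]
  satisfied 3 clause(s); 3 remain; assigned so far: [4, 6]
unit clause [-1] forces x1=F; simplify:
  satisfied 2 clause(s); 1 remain; assigned so far: [1, 4, 6]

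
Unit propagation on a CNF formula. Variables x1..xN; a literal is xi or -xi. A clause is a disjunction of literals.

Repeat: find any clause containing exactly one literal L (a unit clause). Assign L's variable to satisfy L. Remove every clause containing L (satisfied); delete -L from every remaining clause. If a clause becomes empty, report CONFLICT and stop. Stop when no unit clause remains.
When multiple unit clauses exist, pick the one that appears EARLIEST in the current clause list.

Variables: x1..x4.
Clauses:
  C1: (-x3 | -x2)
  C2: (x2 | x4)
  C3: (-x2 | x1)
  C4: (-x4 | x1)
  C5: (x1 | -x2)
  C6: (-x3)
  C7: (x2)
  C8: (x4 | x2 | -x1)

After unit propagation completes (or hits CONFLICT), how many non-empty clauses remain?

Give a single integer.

unit clause [-3] forces x3=F; simplify:
  satisfied 2 clause(s); 6 remain; assigned so far: [3]
unit clause [2] forces x2=T; simplify:
  drop -2 from [-2, 1] -> [1]
  drop -2 from [1, -2] -> [1]
  satisfied 3 clause(s); 3 remain; assigned so far: [2, 3]
unit clause [1] forces x1=T; simplify:
  satisfied 3 clause(s); 0 remain; assigned so far: [1, 2, 3]

Answer: 0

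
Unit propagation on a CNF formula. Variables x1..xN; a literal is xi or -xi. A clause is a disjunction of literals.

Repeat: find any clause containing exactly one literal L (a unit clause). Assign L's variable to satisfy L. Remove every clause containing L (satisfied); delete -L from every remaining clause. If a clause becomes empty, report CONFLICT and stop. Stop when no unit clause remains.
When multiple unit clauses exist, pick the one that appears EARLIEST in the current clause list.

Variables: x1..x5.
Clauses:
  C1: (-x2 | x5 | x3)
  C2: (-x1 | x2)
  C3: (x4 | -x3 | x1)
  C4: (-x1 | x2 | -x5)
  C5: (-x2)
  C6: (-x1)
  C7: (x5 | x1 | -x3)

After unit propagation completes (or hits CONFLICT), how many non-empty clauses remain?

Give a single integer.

Answer: 2

Derivation:
unit clause [-2] forces x2=F; simplify:
  drop 2 from [-1, 2] -> [-1]
  drop 2 from [-1, 2, -5] -> [-1, -5]
  satisfied 2 clause(s); 5 remain; assigned so far: [2]
unit clause [-1] forces x1=F; simplify:
  drop 1 from [4, -3, 1] -> [4, -3]
  drop 1 from [5, 1, -3] -> [5, -3]
  satisfied 3 clause(s); 2 remain; assigned so far: [1, 2]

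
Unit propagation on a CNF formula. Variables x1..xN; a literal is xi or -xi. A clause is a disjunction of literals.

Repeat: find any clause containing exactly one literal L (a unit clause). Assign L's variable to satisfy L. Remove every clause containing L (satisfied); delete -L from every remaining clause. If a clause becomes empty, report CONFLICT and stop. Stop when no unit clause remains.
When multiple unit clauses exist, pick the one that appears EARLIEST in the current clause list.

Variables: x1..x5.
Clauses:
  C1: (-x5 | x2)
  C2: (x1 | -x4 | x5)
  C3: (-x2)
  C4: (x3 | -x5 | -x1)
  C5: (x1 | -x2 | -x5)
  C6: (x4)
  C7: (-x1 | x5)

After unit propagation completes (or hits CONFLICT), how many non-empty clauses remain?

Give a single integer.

Answer: 0

Derivation:
unit clause [-2] forces x2=F; simplify:
  drop 2 from [-5, 2] -> [-5]
  satisfied 2 clause(s); 5 remain; assigned so far: [2]
unit clause [-5] forces x5=F; simplify:
  drop 5 from [1, -4, 5] -> [1, -4]
  drop 5 from [-1, 5] -> [-1]
  satisfied 2 clause(s); 3 remain; assigned so far: [2, 5]
unit clause [4] forces x4=T; simplify:
  drop -4 from [1, -4] -> [1]
  satisfied 1 clause(s); 2 remain; assigned so far: [2, 4, 5]
unit clause [1] forces x1=T; simplify:
  drop -1 from [-1] -> [] (empty!)
  satisfied 1 clause(s); 1 remain; assigned so far: [1, 2, 4, 5]
CONFLICT (empty clause)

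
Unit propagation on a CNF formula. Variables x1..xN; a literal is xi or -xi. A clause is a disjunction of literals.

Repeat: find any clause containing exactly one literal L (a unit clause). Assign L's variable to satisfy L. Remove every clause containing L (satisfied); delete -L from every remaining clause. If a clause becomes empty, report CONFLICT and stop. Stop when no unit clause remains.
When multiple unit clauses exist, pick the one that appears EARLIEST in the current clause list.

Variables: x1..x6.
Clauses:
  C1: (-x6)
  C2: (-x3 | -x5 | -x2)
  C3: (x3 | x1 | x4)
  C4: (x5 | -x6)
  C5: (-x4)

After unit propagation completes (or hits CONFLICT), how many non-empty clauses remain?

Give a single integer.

Answer: 2

Derivation:
unit clause [-6] forces x6=F; simplify:
  satisfied 2 clause(s); 3 remain; assigned so far: [6]
unit clause [-4] forces x4=F; simplify:
  drop 4 from [3, 1, 4] -> [3, 1]
  satisfied 1 clause(s); 2 remain; assigned so far: [4, 6]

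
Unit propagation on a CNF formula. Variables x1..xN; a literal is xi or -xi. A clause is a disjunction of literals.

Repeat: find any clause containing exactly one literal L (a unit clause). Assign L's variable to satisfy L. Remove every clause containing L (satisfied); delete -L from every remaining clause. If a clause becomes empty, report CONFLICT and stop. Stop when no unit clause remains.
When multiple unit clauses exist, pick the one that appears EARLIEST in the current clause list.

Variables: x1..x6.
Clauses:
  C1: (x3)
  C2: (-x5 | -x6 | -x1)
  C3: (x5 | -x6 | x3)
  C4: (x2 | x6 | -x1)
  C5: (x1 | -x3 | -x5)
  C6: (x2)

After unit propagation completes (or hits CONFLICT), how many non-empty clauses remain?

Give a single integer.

Answer: 2

Derivation:
unit clause [3] forces x3=T; simplify:
  drop -3 from [1, -3, -5] -> [1, -5]
  satisfied 2 clause(s); 4 remain; assigned so far: [3]
unit clause [2] forces x2=T; simplify:
  satisfied 2 clause(s); 2 remain; assigned so far: [2, 3]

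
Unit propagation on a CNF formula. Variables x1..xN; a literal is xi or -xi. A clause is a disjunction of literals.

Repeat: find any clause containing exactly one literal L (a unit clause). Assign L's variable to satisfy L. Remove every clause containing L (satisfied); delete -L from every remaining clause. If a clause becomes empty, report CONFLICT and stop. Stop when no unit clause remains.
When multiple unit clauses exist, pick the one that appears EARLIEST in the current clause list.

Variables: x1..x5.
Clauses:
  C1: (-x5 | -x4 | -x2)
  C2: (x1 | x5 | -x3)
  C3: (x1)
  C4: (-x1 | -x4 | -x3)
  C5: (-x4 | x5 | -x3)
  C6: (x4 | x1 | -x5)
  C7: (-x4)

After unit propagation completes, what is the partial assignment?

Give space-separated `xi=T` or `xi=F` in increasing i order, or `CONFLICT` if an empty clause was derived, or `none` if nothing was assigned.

unit clause [1] forces x1=T; simplify:
  drop -1 from [-1, -4, -3] -> [-4, -3]
  satisfied 3 clause(s); 4 remain; assigned so far: [1]
unit clause [-4] forces x4=F; simplify:
  satisfied 4 clause(s); 0 remain; assigned so far: [1, 4]

Answer: x1=T x4=F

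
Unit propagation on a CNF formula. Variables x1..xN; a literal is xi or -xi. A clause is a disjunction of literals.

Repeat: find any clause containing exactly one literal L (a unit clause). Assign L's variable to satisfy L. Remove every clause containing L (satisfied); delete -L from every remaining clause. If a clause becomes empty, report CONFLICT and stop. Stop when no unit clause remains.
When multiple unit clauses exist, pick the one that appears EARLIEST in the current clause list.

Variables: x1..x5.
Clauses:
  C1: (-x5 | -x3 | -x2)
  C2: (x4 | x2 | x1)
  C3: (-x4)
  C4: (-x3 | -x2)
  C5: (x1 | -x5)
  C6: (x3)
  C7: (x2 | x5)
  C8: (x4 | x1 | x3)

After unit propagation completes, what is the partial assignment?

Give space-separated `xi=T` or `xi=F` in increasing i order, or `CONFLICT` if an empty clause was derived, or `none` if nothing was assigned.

unit clause [-4] forces x4=F; simplify:
  drop 4 from [4, 2, 1] -> [2, 1]
  drop 4 from [4, 1, 3] -> [1, 3]
  satisfied 1 clause(s); 7 remain; assigned so far: [4]
unit clause [3] forces x3=T; simplify:
  drop -3 from [-5, -3, -2] -> [-5, -2]
  drop -3 from [-3, -2] -> [-2]
  satisfied 2 clause(s); 5 remain; assigned so far: [3, 4]
unit clause [-2] forces x2=F; simplify:
  drop 2 from [2, 1] -> [1]
  drop 2 from [2, 5] -> [5]
  satisfied 2 clause(s); 3 remain; assigned so far: [2, 3, 4]
unit clause [1] forces x1=T; simplify:
  satisfied 2 clause(s); 1 remain; assigned so far: [1, 2, 3, 4]
unit clause [5] forces x5=T; simplify:
  satisfied 1 clause(s); 0 remain; assigned so far: [1, 2, 3, 4, 5]

Answer: x1=T x2=F x3=T x4=F x5=T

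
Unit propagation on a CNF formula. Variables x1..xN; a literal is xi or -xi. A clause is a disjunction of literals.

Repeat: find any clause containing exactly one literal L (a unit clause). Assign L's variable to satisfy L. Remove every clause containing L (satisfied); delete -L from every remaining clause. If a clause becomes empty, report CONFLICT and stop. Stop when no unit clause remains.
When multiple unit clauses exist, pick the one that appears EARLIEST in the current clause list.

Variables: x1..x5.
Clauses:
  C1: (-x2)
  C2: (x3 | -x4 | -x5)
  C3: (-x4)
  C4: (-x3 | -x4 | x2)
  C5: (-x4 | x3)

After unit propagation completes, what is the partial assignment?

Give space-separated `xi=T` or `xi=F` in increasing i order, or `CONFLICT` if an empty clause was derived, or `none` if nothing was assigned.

unit clause [-2] forces x2=F; simplify:
  drop 2 from [-3, -4, 2] -> [-3, -4]
  satisfied 1 clause(s); 4 remain; assigned so far: [2]
unit clause [-4] forces x4=F; simplify:
  satisfied 4 clause(s); 0 remain; assigned so far: [2, 4]

Answer: x2=F x4=F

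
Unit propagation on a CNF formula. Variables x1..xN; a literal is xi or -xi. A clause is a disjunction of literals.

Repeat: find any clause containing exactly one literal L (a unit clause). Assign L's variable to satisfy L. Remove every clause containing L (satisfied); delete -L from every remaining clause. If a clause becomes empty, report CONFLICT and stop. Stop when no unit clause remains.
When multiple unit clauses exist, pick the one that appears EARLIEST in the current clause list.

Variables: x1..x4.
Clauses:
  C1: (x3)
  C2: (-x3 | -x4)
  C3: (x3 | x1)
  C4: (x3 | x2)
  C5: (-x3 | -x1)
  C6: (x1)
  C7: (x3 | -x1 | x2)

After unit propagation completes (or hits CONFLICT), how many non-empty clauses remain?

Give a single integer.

unit clause [3] forces x3=T; simplify:
  drop -3 from [-3, -4] -> [-4]
  drop -3 from [-3, -1] -> [-1]
  satisfied 4 clause(s); 3 remain; assigned so far: [3]
unit clause [-4] forces x4=F; simplify:
  satisfied 1 clause(s); 2 remain; assigned so far: [3, 4]
unit clause [-1] forces x1=F; simplify:
  drop 1 from [1] -> [] (empty!)
  satisfied 1 clause(s); 1 remain; assigned so far: [1, 3, 4]
CONFLICT (empty clause)

Answer: 0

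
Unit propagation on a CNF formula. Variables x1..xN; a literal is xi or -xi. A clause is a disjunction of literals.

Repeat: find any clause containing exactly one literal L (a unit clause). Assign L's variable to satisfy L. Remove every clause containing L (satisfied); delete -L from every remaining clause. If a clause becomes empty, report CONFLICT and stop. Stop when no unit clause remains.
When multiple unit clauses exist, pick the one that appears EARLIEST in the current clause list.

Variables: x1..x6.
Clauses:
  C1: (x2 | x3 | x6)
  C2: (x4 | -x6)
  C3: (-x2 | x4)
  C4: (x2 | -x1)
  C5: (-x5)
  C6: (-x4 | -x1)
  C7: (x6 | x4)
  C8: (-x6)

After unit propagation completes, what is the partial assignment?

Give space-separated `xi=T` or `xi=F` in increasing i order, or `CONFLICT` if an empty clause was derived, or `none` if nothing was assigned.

Answer: x1=F x4=T x5=F x6=F

Derivation:
unit clause [-5] forces x5=F; simplify:
  satisfied 1 clause(s); 7 remain; assigned so far: [5]
unit clause [-6] forces x6=F; simplify:
  drop 6 from [2, 3, 6] -> [2, 3]
  drop 6 from [6, 4] -> [4]
  satisfied 2 clause(s); 5 remain; assigned so far: [5, 6]
unit clause [4] forces x4=T; simplify:
  drop -4 from [-4, -1] -> [-1]
  satisfied 2 clause(s); 3 remain; assigned so far: [4, 5, 6]
unit clause [-1] forces x1=F; simplify:
  satisfied 2 clause(s); 1 remain; assigned so far: [1, 4, 5, 6]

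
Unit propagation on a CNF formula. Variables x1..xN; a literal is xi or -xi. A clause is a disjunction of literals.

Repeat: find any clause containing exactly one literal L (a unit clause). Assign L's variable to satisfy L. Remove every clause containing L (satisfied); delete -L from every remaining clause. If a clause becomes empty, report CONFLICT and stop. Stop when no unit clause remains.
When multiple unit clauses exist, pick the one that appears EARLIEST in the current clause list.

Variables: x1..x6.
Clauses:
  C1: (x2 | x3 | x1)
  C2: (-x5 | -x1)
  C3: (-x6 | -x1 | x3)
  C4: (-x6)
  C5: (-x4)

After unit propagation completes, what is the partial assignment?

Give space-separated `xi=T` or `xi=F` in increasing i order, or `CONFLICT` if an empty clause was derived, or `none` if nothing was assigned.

unit clause [-6] forces x6=F; simplify:
  satisfied 2 clause(s); 3 remain; assigned so far: [6]
unit clause [-4] forces x4=F; simplify:
  satisfied 1 clause(s); 2 remain; assigned so far: [4, 6]

Answer: x4=F x6=F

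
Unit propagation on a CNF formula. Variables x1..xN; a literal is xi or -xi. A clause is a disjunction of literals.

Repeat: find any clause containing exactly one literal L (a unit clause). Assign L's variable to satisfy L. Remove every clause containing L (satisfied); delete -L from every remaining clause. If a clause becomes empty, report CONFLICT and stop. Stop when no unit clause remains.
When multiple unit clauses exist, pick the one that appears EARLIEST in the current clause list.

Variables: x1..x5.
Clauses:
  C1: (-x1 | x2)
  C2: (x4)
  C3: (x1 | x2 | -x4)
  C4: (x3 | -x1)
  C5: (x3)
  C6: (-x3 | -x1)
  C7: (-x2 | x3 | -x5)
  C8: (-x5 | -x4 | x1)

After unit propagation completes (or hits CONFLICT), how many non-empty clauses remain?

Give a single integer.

Answer: 0

Derivation:
unit clause [4] forces x4=T; simplify:
  drop -4 from [1, 2, -4] -> [1, 2]
  drop -4 from [-5, -4, 1] -> [-5, 1]
  satisfied 1 clause(s); 7 remain; assigned so far: [4]
unit clause [3] forces x3=T; simplify:
  drop -3 from [-3, -1] -> [-1]
  satisfied 3 clause(s); 4 remain; assigned so far: [3, 4]
unit clause [-1] forces x1=F; simplify:
  drop 1 from [1, 2] -> [2]
  drop 1 from [-5, 1] -> [-5]
  satisfied 2 clause(s); 2 remain; assigned so far: [1, 3, 4]
unit clause [2] forces x2=T; simplify:
  satisfied 1 clause(s); 1 remain; assigned so far: [1, 2, 3, 4]
unit clause [-5] forces x5=F; simplify:
  satisfied 1 clause(s); 0 remain; assigned so far: [1, 2, 3, 4, 5]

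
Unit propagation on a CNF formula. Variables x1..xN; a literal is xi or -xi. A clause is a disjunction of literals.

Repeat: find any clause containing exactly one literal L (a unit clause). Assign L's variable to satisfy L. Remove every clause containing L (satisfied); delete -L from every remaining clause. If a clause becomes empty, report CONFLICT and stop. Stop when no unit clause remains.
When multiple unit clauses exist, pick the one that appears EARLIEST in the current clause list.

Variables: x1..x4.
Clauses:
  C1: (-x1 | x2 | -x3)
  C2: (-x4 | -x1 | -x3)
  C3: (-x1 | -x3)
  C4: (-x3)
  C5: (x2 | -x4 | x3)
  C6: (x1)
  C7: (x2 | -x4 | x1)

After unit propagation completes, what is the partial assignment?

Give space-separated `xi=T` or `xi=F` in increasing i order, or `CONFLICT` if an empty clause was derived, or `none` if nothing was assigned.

Answer: x1=T x3=F

Derivation:
unit clause [-3] forces x3=F; simplify:
  drop 3 from [2, -4, 3] -> [2, -4]
  satisfied 4 clause(s); 3 remain; assigned so far: [3]
unit clause [1] forces x1=T; simplify:
  satisfied 2 clause(s); 1 remain; assigned so far: [1, 3]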